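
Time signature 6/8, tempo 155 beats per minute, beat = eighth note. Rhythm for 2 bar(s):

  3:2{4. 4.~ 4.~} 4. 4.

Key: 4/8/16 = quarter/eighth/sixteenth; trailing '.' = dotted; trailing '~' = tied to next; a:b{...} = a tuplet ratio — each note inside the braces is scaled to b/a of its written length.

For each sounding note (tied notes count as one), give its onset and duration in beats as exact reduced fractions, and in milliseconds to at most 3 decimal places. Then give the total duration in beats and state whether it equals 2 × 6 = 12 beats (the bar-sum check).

1) 0.0ms=0b +774.194ms=2b
2) 774.194ms=2b +2709.677ms=7b
3) 3483.871ms=9b +1161.29ms=3b
Σ=12b of 12 (155bpm 6/8) — PASS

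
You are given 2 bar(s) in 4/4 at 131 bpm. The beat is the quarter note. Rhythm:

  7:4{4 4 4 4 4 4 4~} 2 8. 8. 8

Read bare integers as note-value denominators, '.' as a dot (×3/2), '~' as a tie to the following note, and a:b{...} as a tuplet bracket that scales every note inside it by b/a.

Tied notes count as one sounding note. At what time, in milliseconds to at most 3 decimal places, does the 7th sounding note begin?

note 7 onset = 24/7b = 1570.338ms

1. 0.0ms @ 0 + 261.723ms (4/7)
2. 261.723ms @ 4/7 + 261.723ms (4/7)
3. 523.446ms @ 8/7 + 261.723ms (4/7)
4. 785.169ms @ 12/7 + 261.723ms (4/7)
5. 1046.892ms @ 16/7 + 261.723ms (4/7)
6. 1308.615ms @ 20/7 + 261.723ms (4/7)
7. 1570.338ms @ 24/7 + 1177.754ms (18/7)
8. 2748.092ms @ 6 + 343.511ms (3/4)
9. 3091.603ms @ 27/4 + 343.511ms (3/4)
10. 3435.115ms @ 15/2 + 229.008ms (1/2)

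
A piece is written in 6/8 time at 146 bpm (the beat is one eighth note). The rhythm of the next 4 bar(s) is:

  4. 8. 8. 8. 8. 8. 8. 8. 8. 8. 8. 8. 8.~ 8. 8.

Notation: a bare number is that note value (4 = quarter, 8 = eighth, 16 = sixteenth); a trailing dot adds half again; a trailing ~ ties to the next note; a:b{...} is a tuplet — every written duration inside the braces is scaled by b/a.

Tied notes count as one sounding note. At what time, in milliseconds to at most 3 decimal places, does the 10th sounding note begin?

note 10 onset = 15b = 6164.384ms

1. 0.0ms @ 0 + 1232.877ms (3)
2. 1232.877ms @ 3 + 616.438ms (3/2)
3. 1849.315ms @ 9/2 + 616.438ms (3/2)
4. 2465.753ms @ 6 + 616.438ms (3/2)
5. 3082.192ms @ 15/2 + 616.438ms (3/2)
6. 3698.63ms @ 9 + 616.438ms (3/2)
7. 4315.068ms @ 21/2 + 616.438ms (3/2)
8. 4931.507ms @ 12 + 616.438ms (3/2)
9. 5547.945ms @ 27/2 + 616.438ms (3/2)
10. 6164.384ms @ 15 + 616.438ms (3/2)
11. 6780.822ms @ 33/2 + 616.438ms (3/2)
12. 7397.26ms @ 18 + 616.438ms (3/2)
13. 8013.699ms @ 39/2 + 1232.877ms (3)
14. 9246.575ms @ 45/2 + 616.438ms (3/2)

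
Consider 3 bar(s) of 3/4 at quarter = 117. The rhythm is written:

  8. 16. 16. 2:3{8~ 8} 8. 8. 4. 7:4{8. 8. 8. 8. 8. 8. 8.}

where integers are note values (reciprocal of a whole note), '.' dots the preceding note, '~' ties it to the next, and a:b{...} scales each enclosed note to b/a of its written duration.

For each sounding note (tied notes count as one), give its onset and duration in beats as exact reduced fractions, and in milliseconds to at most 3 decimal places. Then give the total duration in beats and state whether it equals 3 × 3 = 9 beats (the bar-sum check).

1) 0.0ms=0b +384.615ms=3/4b
2) 384.615ms=3/4b +192.308ms=3/8b
3) 576.923ms=9/8b +192.308ms=3/8b
4) 769.231ms=3/2b +769.231ms=3/2b
5) 1538.462ms=3b +384.615ms=3/4b
6) 1923.077ms=15/4b +384.615ms=3/4b
7) 2307.692ms=9/2b +769.231ms=3/2b
8) 3076.923ms=6b +219.78ms=3/7b
9) 3296.703ms=45/7b +219.78ms=3/7b
10) 3516.484ms=48/7b +219.78ms=3/7b
11) 3736.264ms=51/7b +219.78ms=3/7b
12) 3956.044ms=54/7b +219.78ms=3/7b
13) 4175.824ms=57/7b +219.78ms=3/7b
14) 4395.604ms=60/7b +219.78ms=3/7b
Σ=9b of 9 (117bpm 3/4) — PASS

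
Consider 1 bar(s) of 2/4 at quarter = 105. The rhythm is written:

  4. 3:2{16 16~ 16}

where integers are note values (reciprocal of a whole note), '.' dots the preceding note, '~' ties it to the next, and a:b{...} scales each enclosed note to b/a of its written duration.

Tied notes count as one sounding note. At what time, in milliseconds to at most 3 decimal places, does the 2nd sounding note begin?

note 2 onset = 3/2b = 857.143ms

1. 0.0ms @ 0 + 857.143ms (3/2)
2. 857.143ms @ 3/2 + 95.238ms (1/6)
3. 952.381ms @ 5/3 + 190.476ms (1/3)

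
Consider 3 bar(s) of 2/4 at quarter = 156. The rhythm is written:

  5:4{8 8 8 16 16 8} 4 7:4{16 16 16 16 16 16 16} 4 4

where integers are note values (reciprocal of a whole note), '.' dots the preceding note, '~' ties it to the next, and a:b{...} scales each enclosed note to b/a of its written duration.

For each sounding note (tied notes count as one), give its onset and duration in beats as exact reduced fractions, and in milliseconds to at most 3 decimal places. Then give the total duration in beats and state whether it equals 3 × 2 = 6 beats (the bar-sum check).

1) 0.0ms=0b +153.846ms=2/5b
2) 153.846ms=2/5b +153.846ms=2/5b
3) 307.692ms=4/5b +153.846ms=2/5b
4) 461.538ms=6/5b +76.923ms=1/5b
5) 538.462ms=7/5b +76.923ms=1/5b
6) 615.385ms=8/5b +153.846ms=2/5b
7) 769.231ms=2b +384.615ms=1b
8) 1153.846ms=3b +54.945ms=1/7b
9) 1208.791ms=22/7b +54.945ms=1/7b
10) 1263.736ms=23/7b +54.945ms=1/7b
11) 1318.681ms=24/7b +54.945ms=1/7b
12) 1373.626ms=25/7b +54.945ms=1/7b
13) 1428.571ms=26/7b +54.945ms=1/7b
14) 1483.516ms=27/7b +54.945ms=1/7b
15) 1538.462ms=4b +384.615ms=1b
16) 1923.077ms=5b +384.615ms=1b
Σ=6b of 6 (156bpm 2/4) — PASS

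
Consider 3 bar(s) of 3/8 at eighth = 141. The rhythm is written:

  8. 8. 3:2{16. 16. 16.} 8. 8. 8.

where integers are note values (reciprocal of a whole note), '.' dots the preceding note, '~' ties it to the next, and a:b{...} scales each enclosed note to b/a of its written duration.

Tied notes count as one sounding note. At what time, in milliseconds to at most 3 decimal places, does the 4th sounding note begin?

note 4 onset = 7/2b = 1489.362ms

1. 0.0ms @ 0 + 638.298ms (3/2)
2. 638.298ms @ 3/2 + 638.298ms (3/2)
3. 1276.596ms @ 3 + 212.766ms (1/2)
4. 1489.362ms @ 7/2 + 212.766ms (1/2)
5. 1702.128ms @ 4 + 212.766ms (1/2)
6. 1914.894ms @ 9/2 + 638.298ms (3/2)
7. 2553.191ms @ 6 + 638.298ms (3/2)
8. 3191.489ms @ 15/2 + 638.298ms (3/2)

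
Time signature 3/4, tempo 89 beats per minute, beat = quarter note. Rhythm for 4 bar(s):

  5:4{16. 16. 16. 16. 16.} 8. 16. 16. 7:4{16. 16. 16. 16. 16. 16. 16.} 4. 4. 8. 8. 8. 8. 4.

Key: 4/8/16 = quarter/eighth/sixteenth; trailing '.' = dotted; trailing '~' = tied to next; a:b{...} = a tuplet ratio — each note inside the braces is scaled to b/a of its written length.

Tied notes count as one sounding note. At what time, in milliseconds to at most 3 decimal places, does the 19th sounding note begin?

note 19 onset = 33/4b = 5561.798ms

1. 0.0ms @ 0 + 202.247ms (3/10)
2. 202.247ms @ 3/10 + 202.247ms (3/10)
3. 404.494ms @ 3/5 + 202.247ms (3/10)
4. 606.742ms @ 9/10 + 202.247ms (3/10)
5. 808.989ms @ 6/5 + 202.247ms (3/10)
6. 1011.236ms @ 3/2 + 505.618ms (3/4)
7. 1516.854ms @ 9/4 + 252.809ms (3/8)
8. 1769.663ms @ 21/8 + 252.809ms (3/8)
9. 2022.472ms @ 3 + 144.462ms (3/14)
10. 2166.934ms @ 45/14 + 144.462ms (3/14)
11. 2311.396ms @ 24/7 + 144.462ms (3/14)
12. 2455.859ms @ 51/14 + 144.462ms (3/14)
13. 2600.321ms @ 27/7 + 144.462ms (3/14)
14. 2744.783ms @ 57/14 + 144.462ms (3/14)
15. 2889.246ms @ 30/7 + 144.462ms (3/14)
16. 3033.708ms @ 9/2 + 1011.236ms (3/2)
17. 4044.944ms @ 6 + 1011.236ms (3/2)
18. 5056.18ms @ 15/2 + 505.618ms (3/4)
19. 5561.798ms @ 33/4 + 505.618ms (3/4)
20. 6067.416ms @ 9 + 505.618ms (3/4)
21. 6573.034ms @ 39/4 + 505.618ms (3/4)
22. 7078.652ms @ 21/2 + 1011.236ms (3/2)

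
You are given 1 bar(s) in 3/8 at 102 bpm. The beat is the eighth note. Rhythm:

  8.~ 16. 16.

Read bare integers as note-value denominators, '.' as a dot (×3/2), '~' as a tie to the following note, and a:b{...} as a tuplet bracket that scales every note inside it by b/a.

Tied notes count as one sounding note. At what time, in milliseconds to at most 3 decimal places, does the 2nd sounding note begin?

1. 0.0ms @ 0 + 1323.529ms (9/4)
2. 1323.529ms @ 9/4 + 441.176ms (3/4)

note 2 onset = 9/4b = 1323.529ms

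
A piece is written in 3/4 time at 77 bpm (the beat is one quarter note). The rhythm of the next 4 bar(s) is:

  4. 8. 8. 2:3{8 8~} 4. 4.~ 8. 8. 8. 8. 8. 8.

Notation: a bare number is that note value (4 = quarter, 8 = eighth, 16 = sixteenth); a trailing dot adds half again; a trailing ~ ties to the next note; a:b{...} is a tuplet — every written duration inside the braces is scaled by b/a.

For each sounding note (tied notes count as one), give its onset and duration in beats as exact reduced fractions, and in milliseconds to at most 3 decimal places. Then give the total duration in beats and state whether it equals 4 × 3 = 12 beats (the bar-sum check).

1) 0.0ms=0b +1168.831ms=3/2b
2) 1168.831ms=3/2b +584.416ms=3/4b
3) 1753.247ms=9/4b +584.416ms=3/4b
4) 2337.662ms=3b +584.416ms=3/4b
5) 2922.078ms=15/4b +1753.247ms=9/4b
6) 4675.325ms=6b +1753.247ms=9/4b
7) 6428.571ms=33/4b +584.416ms=3/4b
8) 7012.987ms=9b +584.416ms=3/4b
9) 7597.403ms=39/4b +584.416ms=3/4b
10) 8181.818ms=21/2b +584.416ms=3/4b
11) 8766.234ms=45/4b +584.416ms=3/4b
Σ=12b of 12 (77bpm 3/4) — PASS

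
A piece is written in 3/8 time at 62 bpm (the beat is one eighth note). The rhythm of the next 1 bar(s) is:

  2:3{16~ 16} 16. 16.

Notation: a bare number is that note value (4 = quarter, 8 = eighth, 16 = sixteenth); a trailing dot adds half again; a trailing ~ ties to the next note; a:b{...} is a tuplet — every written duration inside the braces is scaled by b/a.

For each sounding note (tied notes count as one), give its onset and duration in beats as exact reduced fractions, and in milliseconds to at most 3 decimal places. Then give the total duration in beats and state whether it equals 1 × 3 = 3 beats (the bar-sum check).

1) 0.0ms=0b +1451.613ms=3/2b
2) 1451.613ms=3/2b +725.806ms=3/4b
3) 2177.419ms=9/4b +725.806ms=3/4b
Σ=3b of 3 (62bpm 3/8) — PASS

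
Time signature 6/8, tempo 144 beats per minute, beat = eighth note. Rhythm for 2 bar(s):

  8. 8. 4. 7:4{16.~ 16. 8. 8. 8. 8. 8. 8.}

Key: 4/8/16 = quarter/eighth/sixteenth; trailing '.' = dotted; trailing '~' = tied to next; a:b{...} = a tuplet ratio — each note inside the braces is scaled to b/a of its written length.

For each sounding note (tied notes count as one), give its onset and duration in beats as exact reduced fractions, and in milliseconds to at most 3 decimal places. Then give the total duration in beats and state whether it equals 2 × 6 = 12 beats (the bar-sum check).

1) 0.0ms=0b +625.0ms=3/2b
2) 625.0ms=3/2b +625.0ms=3/2b
3) 1250.0ms=3b +1250.0ms=3b
4) 2500.0ms=6b +357.143ms=6/7b
5) 2857.143ms=48/7b +357.143ms=6/7b
6) 3214.286ms=54/7b +357.143ms=6/7b
7) 3571.429ms=60/7b +357.143ms=6/7b
8) 3928.571ms=66/7b +357.143ms=6/7b
9) 4285.714ms=72/7b +357.143ms=6/7b
10) 4642.857ms=78/7b +357.143ms=6/7b
Σ=12b of 12 (144bpm 6/8) — PASS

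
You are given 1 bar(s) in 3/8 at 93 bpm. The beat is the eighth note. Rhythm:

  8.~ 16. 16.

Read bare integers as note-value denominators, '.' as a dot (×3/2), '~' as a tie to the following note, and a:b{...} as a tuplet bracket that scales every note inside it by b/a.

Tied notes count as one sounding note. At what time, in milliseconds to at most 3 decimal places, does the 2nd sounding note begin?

1. 0.0ms @ 0 + 1451.613ms (9/4)
2. 1451.613ms @ 9/4 + 483.871ms (3/4)

note 2 onset = 9/4b = 1451.613ms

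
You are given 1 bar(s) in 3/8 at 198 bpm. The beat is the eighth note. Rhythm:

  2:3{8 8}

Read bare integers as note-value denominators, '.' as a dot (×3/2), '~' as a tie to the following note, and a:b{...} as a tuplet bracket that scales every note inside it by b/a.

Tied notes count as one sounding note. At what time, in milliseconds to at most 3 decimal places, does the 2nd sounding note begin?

note 2 onset = 3/2b = 454.545ms

1. 0.0ms @ 0 + 454.545ms (3/2)
2. 454.545ms @ 3/2 + 454.545ms (3/2)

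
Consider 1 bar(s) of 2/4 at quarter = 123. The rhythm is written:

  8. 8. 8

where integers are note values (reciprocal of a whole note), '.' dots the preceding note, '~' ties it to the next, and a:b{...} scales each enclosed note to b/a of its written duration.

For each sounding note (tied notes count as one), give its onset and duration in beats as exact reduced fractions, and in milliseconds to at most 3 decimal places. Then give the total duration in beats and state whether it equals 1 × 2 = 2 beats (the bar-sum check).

1) 0.0ms=0b +365.854ms=3/4b
2) 365.854ms=3/4b +365.854ms=3/4b
3) 731.707ms=3/2b +243.902ms=1/2b
Σ=2b of 2 (123bpm 2/4) — PASS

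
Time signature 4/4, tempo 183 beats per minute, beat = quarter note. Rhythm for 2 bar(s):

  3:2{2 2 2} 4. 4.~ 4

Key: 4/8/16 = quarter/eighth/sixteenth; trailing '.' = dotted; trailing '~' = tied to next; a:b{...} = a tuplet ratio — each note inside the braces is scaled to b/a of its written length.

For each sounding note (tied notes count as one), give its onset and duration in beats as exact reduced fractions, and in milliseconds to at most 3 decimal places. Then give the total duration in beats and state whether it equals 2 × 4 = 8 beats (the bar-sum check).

1) 0.0ms=0b +437.158ms=4/3b
2) 437.158ms=4/3b +437.158ms=4/3b
3) 874.317ms=8/3b +437.158ms=4/3b
4) 1311.475ms=4b +491.803ms=3/2b
5) 1803.279ms=11/2b +819.672ms=5/2b
Σ=8b of 8 (183bpm 4/4) — PASS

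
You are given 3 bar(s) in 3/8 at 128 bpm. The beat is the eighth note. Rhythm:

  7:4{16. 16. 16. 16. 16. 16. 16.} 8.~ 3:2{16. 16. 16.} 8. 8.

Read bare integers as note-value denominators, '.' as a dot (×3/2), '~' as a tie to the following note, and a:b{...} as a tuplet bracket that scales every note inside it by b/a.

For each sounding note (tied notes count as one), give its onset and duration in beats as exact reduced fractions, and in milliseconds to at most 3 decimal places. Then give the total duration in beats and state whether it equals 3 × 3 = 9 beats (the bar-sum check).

1) 0.0ms=0b +200.893ms=3/7b
2) 200.893ms=3/7b +200.893ms=3/7b
3) 401.786ms=6/7b +200.893ms=3/7b
4) 602.679ms=9/7b +200.893ms=3/7b
5) 803.571ms=12/7b +200.893ms=3/7b
6) 1004.464ms=15/7b +200.893ms=3/7b
7) 1205.357ms=18/7b +200.893ms=3/7b
8) 1406.25ms=3b +937.5ms=2b
9) 2343.75ms=5b +234.375ms=1/2b
10) 2578.125ms=11/2b +234.375ms=1/2b
11) 2812.5ms=6b +703.125ms=3/2b
12) 3515.625ms=15/2b +703.125ms=3/2b
Σ=9b of 9 (128bpm 3/8) — PASS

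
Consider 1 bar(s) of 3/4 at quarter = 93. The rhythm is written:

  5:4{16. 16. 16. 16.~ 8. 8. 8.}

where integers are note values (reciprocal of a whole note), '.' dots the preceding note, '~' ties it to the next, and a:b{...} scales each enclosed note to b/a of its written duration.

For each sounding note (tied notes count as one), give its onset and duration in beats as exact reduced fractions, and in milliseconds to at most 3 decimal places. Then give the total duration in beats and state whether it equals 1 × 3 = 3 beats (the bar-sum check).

1) 0.0ms=0b +193.548ms=3/10b
2) 193.548ms=3/10b +193.548ms=3/10b
3) 387.097ms=3/5b +193.548ms=3/10b
4) 580.645ms=9/10b +580.645ms=9/10b
5) 1161.29ms=9/5b +387.097ms=3/5b
6) 1548.387ms=12/5b +387.097ms=3/5b
Σ=3b of 3 (93bpm 3/4) — PASS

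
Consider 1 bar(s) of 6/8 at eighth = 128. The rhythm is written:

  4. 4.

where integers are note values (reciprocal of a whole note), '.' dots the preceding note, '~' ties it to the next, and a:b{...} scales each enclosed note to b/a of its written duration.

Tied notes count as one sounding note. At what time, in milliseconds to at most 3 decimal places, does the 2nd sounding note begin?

1. 0.0ms @ 0 + 1406.25ms (3)
2. 1406.25ms @ 3 + 1406.25ms (3)

note 2 onset = 3b = 1406.25ms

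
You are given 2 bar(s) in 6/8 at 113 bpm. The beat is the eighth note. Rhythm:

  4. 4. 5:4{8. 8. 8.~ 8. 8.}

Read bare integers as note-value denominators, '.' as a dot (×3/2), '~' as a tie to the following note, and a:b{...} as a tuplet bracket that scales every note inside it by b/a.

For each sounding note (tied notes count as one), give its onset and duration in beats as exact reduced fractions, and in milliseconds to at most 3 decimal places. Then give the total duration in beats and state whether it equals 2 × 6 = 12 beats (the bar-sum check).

1) 0.0ms=0b +1592.92ms=3b
2) 1592.92ms=3b +1592.92ms=3b
3) 3185.841ms=6b +637.168ms=6/5b
4) 3823.009ms=36/5b +637.168ms=6/5b
5) 4460.177ms=42/5b +1274.336ms=12/5b
6) 5734.513ms=54/5b +637.168ms=6/5b
Σ=12b of 12 (113bpm 6/8) — PASS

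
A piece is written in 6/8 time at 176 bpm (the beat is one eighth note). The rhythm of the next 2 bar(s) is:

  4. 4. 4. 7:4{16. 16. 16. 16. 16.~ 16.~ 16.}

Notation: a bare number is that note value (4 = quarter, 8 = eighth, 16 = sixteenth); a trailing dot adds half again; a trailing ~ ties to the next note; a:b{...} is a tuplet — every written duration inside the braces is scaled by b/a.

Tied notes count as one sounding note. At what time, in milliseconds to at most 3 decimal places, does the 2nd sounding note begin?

note 2 onset = 3b = 1022.727ms

1. 0.0ms @ 0 + 1022.727ms (3)
2. 1022.727ms @ 3 + 1022.727ms (3)
3. 2045.455ms @ 6 + 1022.727ms (3)
4. 3068.182ms @ 9 + 146.104ms (3/7)
5. 3214.286ms @ 66/7 + 146.104ms (3/7)
6. 3360.39ms @ 69/7 + 146.104ms (3/7)
7. 3506.494ms @ 72/7 + 146.104ms (3/7)
8. 3652.597ms @ 75/7 + 438.312ms (9/7)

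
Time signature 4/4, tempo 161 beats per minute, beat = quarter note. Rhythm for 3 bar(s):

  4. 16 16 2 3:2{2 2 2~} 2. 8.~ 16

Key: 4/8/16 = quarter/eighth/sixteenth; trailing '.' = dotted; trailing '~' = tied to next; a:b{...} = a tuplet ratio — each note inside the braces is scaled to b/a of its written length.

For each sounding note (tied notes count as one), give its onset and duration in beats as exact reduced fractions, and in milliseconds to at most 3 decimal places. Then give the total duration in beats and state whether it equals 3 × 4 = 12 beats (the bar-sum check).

1) 0.0ms=0b +559.006ms=3/2b
2) 559.006ms=3/2b +93.168ms=1/4b
3) 652.174ms=7/4b +93.168ms=1/4b
4) 745.342ms=2b +745.342ms=2b
5) 1490.683ms=4b +496.894ms=4/3b
6) 1987.578ms=16/3b +496.894ms=4/3b
7) 2484.472ms=20/3b +1614.907ms=13/3b
8) 4099.379ms=11b +372.671ms=1b
Σ=12b of 12 (161bpm 4/4) — PASS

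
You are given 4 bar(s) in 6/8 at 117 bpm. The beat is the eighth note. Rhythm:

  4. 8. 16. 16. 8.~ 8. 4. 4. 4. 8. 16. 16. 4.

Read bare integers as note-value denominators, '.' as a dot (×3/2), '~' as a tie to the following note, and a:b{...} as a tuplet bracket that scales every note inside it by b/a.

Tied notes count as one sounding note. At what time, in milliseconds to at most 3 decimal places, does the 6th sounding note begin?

note 6 onset = 9b = 4615.385ms

1. 0.0ms @ 0 + 1538.462ms (3)
2. 1538.462ms @ 3 + 769.231ms (3/2)
3. 2307.692ms @ 9/2 + 384.615ms (3/4)
4. 2692.308ms @ 21/4 + 384.615ms (3/4)
5. 3076.923ms @ 6 + 1538.462ms (3)
6. 4615.385ms @ 9 + 1538.462ms (3)
7. 6153.846ms @ 12 + 1538.462ms (3)
8. 7692.308ms @ 15 + 1538.462ms (3)
9. 9230.769ms @ 18 + 769.231ms (3/2)
10. 10000.0ms @ 39/2 + 384.615ms (3/4)
11. 10384.615ms @ 81/4 + 384.615ms (3/4)
12. 10769.231ms @ 21 + 1538.462ms (3)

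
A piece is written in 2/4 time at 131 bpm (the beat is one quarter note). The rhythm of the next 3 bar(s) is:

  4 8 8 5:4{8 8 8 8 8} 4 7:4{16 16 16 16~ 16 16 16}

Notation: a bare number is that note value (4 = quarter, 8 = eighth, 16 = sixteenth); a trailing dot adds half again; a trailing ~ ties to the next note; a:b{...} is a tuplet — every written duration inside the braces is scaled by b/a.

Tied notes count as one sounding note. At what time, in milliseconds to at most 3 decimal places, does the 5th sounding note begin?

note 5 onset = 12/5b = 1099.237ms

1. 0.0ms @ 0 + 458.015ms (1)
2. 458.015ms @ 1 + 229.008ms (1/2)
3. 687.023ms @ 3/2 + 229.008ms (1/2)
4. 916.031ms @ 2 + 183.206ms (2/5)
5. 1099.237ms @ 12/5 + 183.206ms (2/5)
6. 1282.443ms @ 14/5 + 183.206ms (2/5)
7. 1465.649ms @ 16/5 + 183.206ms (2/5)
8. 1648.855ms @ 18/5 + 183.206ms (2/5)
9. 1832.061ms @ 4 + 458.015ms (1)
10. 2290.076ms @ 5 + 65.431ms (1/7)
11. 2355.507ms @ 36/7 + 65.431ms (1/7)
12. 2420.938ms @ 37/7 + 65.431ms (1/7)
13. 2486.369ms @ 38/7 + 130.862ms (2/7)
14. 2617.23ms @ 40/7 + 65.431ms (1/7)
15. 2682.661ms @ 41/7 + 65.431ms (1/7)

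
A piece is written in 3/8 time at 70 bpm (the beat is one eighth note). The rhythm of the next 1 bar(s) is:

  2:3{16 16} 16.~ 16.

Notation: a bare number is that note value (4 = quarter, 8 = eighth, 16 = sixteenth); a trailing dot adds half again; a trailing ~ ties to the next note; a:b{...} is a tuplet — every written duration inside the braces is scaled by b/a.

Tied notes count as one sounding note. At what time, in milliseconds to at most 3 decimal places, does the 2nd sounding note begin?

1. 0.0ms @ 0 + 642.857ms (3/4)
2. 642.857ms @ 3/4 + 642.857ms (3/4)
3. 1285.714ms @ 3/2 + 1285.714ms (3/2)

note 2 onset = 3/4b = 642.857ms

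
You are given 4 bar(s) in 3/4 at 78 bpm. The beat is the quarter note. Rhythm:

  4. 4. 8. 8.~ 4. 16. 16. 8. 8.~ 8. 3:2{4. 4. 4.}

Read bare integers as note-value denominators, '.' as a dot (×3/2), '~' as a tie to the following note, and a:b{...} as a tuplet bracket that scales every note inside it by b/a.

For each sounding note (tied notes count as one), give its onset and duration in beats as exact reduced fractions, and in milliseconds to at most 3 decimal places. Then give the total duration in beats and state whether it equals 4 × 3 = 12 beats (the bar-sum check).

1) 0.0ms=0b +1153.846ms=3/2b
2) 1153.846ms=3/2b +1153.846ms=3/2b
3) 2307.692ms=3b +576.923ms=3/4b
4) 2884.615ms=15/4b +1730.769ms=9/4b
5) 4615.385ms=6b +288.462ms=3/8b
6) 4903.846ms=51/8b +288.462ms=3/8b
7) 5192.308ms=27/4b +576.923ms=3/4b
8) 5769.231ms=15/2b +1153.846ms=3/2b
9) 6923.077ms=9b +769.231ms=1b
10) 7692.308ms=10b +769.231ms=1b
11) 8461.538ms=11b +769.231ms=1b
Σ=12b of 12 (78bpm 3/4) — PASS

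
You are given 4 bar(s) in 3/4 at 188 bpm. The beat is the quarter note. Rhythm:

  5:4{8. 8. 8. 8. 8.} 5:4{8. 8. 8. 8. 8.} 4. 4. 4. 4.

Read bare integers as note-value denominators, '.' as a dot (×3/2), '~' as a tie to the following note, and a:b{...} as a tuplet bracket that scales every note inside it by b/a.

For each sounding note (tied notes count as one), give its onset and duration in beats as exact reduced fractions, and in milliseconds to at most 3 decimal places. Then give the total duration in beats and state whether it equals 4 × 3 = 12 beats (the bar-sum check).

1) 0.0ms=0b +191.489ms=3/5b
2) 191.489ms=3/5b +191.489ms=3/5b
3) 382.979ms=6/5b +191.489ms=3/5b
4) 574.468ms=9/5b +191.489ms=3/5b
5) 765.957ms=12/5b +191.489ms=3/5b
6) 957.447ms=3b +191.489ms=3/5b
7) 1148.936ms=18/5b +191.489ms=3/5b
8) 1340.426ms=21/5b +191.489ms=3/5b
9) 1531.915ms=24/5b +191.489ms=3/5b
10) 1723.404ms=27/5b +191.489ms=3/5b
11) 1914.894ms=6b +478.723ms=3/2b
12) 2393.617ms=15/2b +478.723ms=3/2b
13) 2872.34ms=9b +478.723ms=3/2b
14) 3351.064ms=21/2b +478.723ms=3/2b
Σ=12b of 12 (188bpm 3/4) — PASS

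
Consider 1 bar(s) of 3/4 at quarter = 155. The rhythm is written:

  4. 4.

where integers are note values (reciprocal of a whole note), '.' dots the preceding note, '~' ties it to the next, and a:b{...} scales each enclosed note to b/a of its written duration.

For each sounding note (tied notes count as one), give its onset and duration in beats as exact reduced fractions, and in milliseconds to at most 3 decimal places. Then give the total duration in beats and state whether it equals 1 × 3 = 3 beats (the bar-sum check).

1) 0.0ms=0b +580.645ms=3/2b
2) 580.645ms=3/2b +580.645ms=3/2b
Σ=3b of 3 (155bpm 3/4) — PASS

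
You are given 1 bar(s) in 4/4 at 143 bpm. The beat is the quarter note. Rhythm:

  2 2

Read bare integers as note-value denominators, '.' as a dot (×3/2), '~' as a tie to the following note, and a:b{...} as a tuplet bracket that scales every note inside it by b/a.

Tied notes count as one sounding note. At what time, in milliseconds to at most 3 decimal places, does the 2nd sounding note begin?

note 2 onset = 2b = 839.161ms

1. 0.0ms @ 0 + 839.161ms (2)
2. 839.161ms @ 2 + 839.161ms (2)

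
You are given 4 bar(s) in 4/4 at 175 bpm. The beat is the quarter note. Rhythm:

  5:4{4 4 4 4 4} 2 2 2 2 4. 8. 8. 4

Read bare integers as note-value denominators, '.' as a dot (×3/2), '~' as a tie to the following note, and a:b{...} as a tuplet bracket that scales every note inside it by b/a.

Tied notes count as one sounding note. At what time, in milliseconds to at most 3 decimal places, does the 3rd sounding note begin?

1. 0.0ms @ 0 + 274.286ms (4/5)
2. 274.286ms @ 4/5 + 274.286ms (4/5)
3. 548.571ms @ 8/5 + 274.286ms (4/5)
4. 822.857ms @ 12/5 + 274.286ms (4/5)
5. 1097.143ms @ 16/5 + 274.286ms (4/5)
6. 1371.429ms @ 4 + 685.714ms (2)
7. 2057.143ms @ 6 + 685.714ms (2)
8. 2742.857ms @ 8 + 685.714ms (2)
9. 3428.571ms @ 10 + 685.714ms (2)
10. 4114.286ms @ 12 + 514.286ms (3/2)
11. 4628.571ms @ 27/2 + 257.143ms (3/4)
12. 4885.714ms @ 57/4 + 257.143ms (3/4)
13. 5142.857ms @ 15 + 342.857ms (1)

note 3 onset = 8/5b = 548.571ms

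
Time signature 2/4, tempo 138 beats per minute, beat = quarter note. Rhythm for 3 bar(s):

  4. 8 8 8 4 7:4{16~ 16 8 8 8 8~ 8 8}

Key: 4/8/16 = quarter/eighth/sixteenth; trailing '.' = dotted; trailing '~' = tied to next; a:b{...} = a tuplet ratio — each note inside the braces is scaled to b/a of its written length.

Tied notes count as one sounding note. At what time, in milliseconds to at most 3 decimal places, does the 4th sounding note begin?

1. 0.0ms @ 0 + 652.174ms (3/2)
2. 652.174ms @ 3/2 + 217.391ms (1/2)
3. 869.565ms @ 2 + 217.391ms (1/2)
4. 1086.957ms @ 5/2 + 217.391ms (1/2)
5. 1304.348ms @ 3 + 434.783ms (1)
6. 1739.13ms @ 4 + 124.224ms (2/7)
7. 1863.354ms @ 30/7 + 124.224ms (2/7)
8. 1987.578ms @ 32/7 + 124.224ms (2/7)
9. 2111.801ms @ 34/7 + 124.224ms (2/7)
10. 2236.025ms @ 36/7 + 248.447ms (4/7)
11. 2484.472ms @ 40/7 + 124.224ms (2/7)

note 4 onset = 5/2b = 1086.957ms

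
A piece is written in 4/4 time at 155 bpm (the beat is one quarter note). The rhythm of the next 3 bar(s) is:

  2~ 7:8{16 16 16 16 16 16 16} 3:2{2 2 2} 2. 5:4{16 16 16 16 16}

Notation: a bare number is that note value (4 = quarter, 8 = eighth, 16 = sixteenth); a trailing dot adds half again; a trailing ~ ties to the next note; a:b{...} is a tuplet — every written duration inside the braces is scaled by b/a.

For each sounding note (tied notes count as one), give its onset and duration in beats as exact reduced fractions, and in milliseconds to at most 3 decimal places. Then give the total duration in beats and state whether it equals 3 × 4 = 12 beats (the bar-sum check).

1) 0.0ms=0b +884.793ms=16/7b
2) 884.793ms=16/7b +110.599ms=2/7b
3) 995.392ms=18/7b +110.599ms=2/7b
4) 1105.991ms=20/7b +110.599ms=2/7b
5) 1216.59ms=22/7b +110.599ms=2/7b
6) 1327.189ms=24/7b +110.599ms=2/7b
7) 1437.788ms=26/7b +110.599ms=2/7b
8) 1548.387ms=4b +516.129ms=4/3b
9) 2064.516ms=16/3b +516.129ms=4/3b
10) 2580.645ms=20/3b +516.129ms=4/3b
11) 3096.774ms=8b +1161.29ms=3b
12) 4258.065ms=11b +77.419ms=1/5b
13) 4335.484ms=56/5b +77.419ms=1/5b
14) 4412.903ms=57/5b +77.419ms=1/5b
15) 4490.323ms=58/5b +77.419ms=1/5b
16) 4567.742ms=59/5b +77.419ms=1/5b
Σ=12b of 12 (155bpm 4/4) — PASS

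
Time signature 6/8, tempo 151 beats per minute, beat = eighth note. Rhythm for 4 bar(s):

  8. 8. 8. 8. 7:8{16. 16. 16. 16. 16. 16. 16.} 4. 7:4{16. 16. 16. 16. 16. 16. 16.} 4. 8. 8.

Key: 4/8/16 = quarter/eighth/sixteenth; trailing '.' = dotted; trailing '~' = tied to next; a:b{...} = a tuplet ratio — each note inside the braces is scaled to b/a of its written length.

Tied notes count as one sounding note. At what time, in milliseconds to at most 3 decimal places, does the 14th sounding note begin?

1. 0.0ms @ 0 + 596.026ms (3/2)
2. 596.026ms @ 3/2 + 596.026ms (3/2)
3. 1192.053ms @ 3 + 596.026ms (3/2)
4. 1788.079ms @ 9/2 + 596.026ms (3/2)
5. 2384.106ms @ 6 + 340.587ms (6/7)
6. 2724.693ms @ 48/7 + 340.587ms (6/7)
7. 3065.279ms @ 54/7 + 340.587ms (6/7)
8. 3405.866ms @ 60/7 + 340.587ms (6/7)
9. 3746.452ms @ 66/7 + 340.587ms (6/7)
10. 4087.039ms @ 72/7 + 340.587ms (6/7)
11. 4427.625ms @ 78/7 + 340.587ms (6/7)
12. 4768.212ms @ 12 + 1192.053ms (3)
13. 5960.265ms @ 15 + 170.293ms (3/7)
14. 6130.558ms @ 108/7 + 170.293ms (3/7)
15. 6300.851ms @ 111/7 + 170.293ms (3/7)
16. 6471.145ms @ 114/7 + 170.293ms (3/7)
17. 6641.438ms @ 117/7 + 170.293ms (3/7)
18. 6811.731ms @ 120/7 + 170.293ms (3/7)
19. 6982.025ms @ 123/7 + 170.293ms (3/7)
20. 7152.318ms @ 18 + 1192.053ms (3)
21. 8344.371ms @ 21 + 596.026ms (3/2)
22. 8940.397ms @ 45/2 + 596.026ms (3/2)

note 14 onset = 108/7b = 6130.558ms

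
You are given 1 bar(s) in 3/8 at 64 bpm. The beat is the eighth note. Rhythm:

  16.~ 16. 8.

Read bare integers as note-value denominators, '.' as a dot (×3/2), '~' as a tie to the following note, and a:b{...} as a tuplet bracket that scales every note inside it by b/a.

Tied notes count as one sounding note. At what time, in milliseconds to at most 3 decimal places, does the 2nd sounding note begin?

note 2 onset = 3/2b = 1406.25ms

1. 0.0ms @ 0 + 1406.25ms (3/2)
2. 1406.25ms @ 3/2 + 1406.25ms (3/2)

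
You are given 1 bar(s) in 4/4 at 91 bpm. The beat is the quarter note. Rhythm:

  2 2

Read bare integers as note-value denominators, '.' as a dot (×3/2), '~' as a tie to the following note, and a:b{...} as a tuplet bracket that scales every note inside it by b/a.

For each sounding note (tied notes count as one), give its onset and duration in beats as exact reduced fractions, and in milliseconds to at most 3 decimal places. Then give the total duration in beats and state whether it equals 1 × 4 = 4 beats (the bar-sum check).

1) 0.0ms=0b +1318.681ms=2b
2) 1318.681ms=2b +1318.681ms=2b
Σ=4b of 4 (91bpm 4/4) — PASS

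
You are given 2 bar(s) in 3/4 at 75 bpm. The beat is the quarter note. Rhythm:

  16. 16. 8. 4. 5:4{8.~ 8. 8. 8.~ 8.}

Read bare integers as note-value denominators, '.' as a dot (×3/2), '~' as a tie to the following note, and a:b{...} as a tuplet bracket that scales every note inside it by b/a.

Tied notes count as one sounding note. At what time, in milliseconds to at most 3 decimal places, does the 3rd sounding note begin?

1. 0.0ms @ 0 + 300.0ms (3/8)
2. 300.0ms @ 3/8 + 300.0ms (3/8)
3. 600.0ms @ 3/4 + 600.0ms (3/4)
4. 1200.0ms @ 3/2 + 1200.0ms (3/2)
5. 2400.0ms @ 3 + 960.0ms (6/5)
6. 3360.0ms @ 21/5 + 480.0ms (3/5)
7. 3840.0ms @ 24/5 + 960.0ms (6/5)

note 3 onset = 3/4b = 600.0ms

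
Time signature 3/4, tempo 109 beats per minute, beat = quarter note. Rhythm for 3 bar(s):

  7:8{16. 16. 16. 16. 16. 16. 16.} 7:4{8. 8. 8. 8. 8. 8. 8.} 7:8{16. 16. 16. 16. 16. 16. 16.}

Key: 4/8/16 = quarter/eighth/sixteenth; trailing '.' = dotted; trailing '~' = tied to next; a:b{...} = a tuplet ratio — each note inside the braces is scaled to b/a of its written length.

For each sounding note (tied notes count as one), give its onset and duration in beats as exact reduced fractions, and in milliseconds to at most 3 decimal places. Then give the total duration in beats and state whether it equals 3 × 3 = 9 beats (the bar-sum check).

1) 0.0ms=0b +235.911ms=3/7b
2) 235.911ms=3/7b +235.911ms=3/7b
3) 471.822ms=6/7b +235.911ms=3/7b
4) 707.733ms=9/7b +235.911ms=3/7b
5) 943.644ms=12/7b +235.911ms=3/7b
6) 1179.554ms=15/7b +235.911ms=3/7b
7) 1415.465ms=18/7b +235.911ms=3/7b
8) 1651.376ms=3b +235.911ms=3/7b
9) 1887.287ms=24/7b +235.911ms=3/7b
10) 2123.198ms=27/7b +235.911ms=3/7b
11) 2359.109ms=30/7b +235.911ms=3/7b
12) 2595.02ms=33/7b +235.911ms=3/7b
13) 2830.931ms=36/7b +235.911ms=3/7b
14) 3066.841ms=39/7b +235.911ms=3/7b
15) 3302.752ms=6b +235.911ms=3/7b
16) 3538.663ms=45/7b +235.911ms=3/7b
17) 3774.574ms=48/7b +235.911ms=3/7b
18) 4010.485ms=51/7b +235.911ms=3/7b
19) 4246.396ms=54/7b +235.911ms=3/7b
20) 4482.307ms=57/7b +235.911ms=3/7b
21) 4718.218ms=60/7b +235.911ms=3/7b
Σ=9b of 9 (109bpm 3/4) — PASS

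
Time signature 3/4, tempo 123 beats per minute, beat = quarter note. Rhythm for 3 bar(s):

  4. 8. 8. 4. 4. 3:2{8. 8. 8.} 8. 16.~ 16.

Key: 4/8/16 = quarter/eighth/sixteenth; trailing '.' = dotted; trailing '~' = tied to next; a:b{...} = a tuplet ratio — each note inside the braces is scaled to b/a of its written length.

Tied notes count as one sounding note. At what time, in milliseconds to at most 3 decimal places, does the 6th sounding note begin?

note 6 onset = 6b = 2926.829ms

1. 0.0ms @ 0 + 731.707ms (3/2)
2. 731.707ms @ 3/2 + 365.854ms (3/4)
3. 1097.561ms @ 9/4 + 365.854ms (3/4)
4. 1463.415ms @ 3 + 731.707ms (3/2)
5. 2195.122ms @ 9/2 + 731.707ms (3/2)
6. 2926.829ms @ 6 + 243.902ms (1/2)
7. 3170.732ms @ 13/2 + 243.902ms (1/2)
8. 3414.634ms @ 7 + 243.902ms (1/2)
9. 3658.537ms @ 15/2 + 365.854ms (3/4)
10. 4024.39ms @ 33/4 + 365.854ms (3/4)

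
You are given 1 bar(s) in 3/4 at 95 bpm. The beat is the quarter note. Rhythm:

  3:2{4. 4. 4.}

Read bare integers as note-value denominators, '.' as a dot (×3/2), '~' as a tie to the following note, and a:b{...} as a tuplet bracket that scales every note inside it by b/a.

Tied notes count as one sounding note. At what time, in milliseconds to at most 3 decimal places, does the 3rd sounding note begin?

note 3 onset = 2b = 1263.158ms

1. 0.0ms @ 0 + 631.579ms (1)
2. 631.579ms @ 1 + 631.579ms (1)
3. 1263.158ms @ 2 + 631.579ms (1)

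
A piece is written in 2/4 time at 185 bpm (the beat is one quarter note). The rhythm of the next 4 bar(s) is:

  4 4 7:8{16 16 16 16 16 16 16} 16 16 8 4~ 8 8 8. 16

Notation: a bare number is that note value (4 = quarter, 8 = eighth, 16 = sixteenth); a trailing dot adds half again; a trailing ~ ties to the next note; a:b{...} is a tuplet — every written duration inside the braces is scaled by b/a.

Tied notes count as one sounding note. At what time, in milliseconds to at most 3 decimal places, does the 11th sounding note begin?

note 11 onset = 17/4b = 1378.378ms

1. 0.0ms @ 0 + 324.324ms (1)
2. 324.324ms @ 1 + 324.324ms (1)
3. 648.649ms @ 2 + 92.664ms (2/7)
4. 741.313ms @ 16/7 + 92.664ms (2/7)
5. 833.977ms @ 18/7 + 92.664ms (2/7)
6. 926.641ms @ 20/7 + 92.664ms (2/7)
7. 1019.305ms @ 22/7 + 92.664ms (2/7)
8. 1111.969ms @ 24/7 + 92.664ms (2/7)
9. 1204.633ms @ 26/7 + 92.664ms (2/7)
10. 1297.297ms @ 4 + 81.081ms (1/4)
11. 1378.378ms @ 17/4 + 81.081ms (1/4)
12. 1459.459ms @ 9/2 + 162.162ms (1/2)
13. 1621.622ms @ 5 + 486.486ms (3/2)
14. 2108.108ms @ 13/2 + 162.162ms (1/2)
15. 2270.27ms @ 7 + 243.243ms (3/4)
16. 2513.514ms @ 31/4 + 81.081ms (1/4)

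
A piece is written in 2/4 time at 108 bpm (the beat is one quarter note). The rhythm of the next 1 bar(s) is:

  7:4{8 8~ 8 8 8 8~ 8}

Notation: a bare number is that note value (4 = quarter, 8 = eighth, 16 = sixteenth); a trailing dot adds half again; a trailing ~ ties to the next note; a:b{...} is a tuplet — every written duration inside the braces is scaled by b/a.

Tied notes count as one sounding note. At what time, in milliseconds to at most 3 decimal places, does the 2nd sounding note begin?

1. 0.0ms @ 0 + 158.73ms (2/7)
2. 158.73ms @ 2/7 + 317.46ms (4/7)
3. 476.19ms @ 6/7 + 158.73ms (2/7)
4. 634.921ms @ 8/7 + 158.73ms (2/7)
5. 793.651ms @ 10/7 + 317.46ms (4/7)

note 2 onset = 2/7b = 158.73ms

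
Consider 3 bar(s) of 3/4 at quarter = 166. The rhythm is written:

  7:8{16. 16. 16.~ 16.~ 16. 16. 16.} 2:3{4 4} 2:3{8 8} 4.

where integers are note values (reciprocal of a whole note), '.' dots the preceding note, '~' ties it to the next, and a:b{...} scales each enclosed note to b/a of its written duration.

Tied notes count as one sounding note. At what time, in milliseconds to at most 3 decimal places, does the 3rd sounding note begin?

1. 0.0ms @ 0 + 154.905ms (3/7)
2. 154.905ms @ 3/7 + 154.905ms (3/7)
3. 309.811ms @ 6/7 + 464.716ms (9/7)
4. 774.527ms @ 15/7 + 154.905ms (3/7)
5. 929.432ms @ 18/7 + 154.905ms (3/7)
6. 1084.337ms @ 3 + 542.169ms (3/2)
7. 1626.506ms @ 9/2 + 542.169ms (3/2)
8. 2168.675ms @ 6 + 271.084ms (3/4)
9. 2439.759ms @ 27/4 + 271.084ms (3/4)
10. 2710.843ms @ 15/2 + 542.169ms (3/2)

note 3 onset = 6/7b = 309.811ms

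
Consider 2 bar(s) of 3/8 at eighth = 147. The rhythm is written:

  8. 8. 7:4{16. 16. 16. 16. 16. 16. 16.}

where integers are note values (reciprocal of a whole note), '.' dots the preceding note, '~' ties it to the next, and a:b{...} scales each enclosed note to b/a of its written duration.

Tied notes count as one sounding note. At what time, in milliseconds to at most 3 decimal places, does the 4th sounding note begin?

1. 0.0ms @ 0 + 612.245ms (3/2)
2. 612.245ms @ 3/2 + 612.245ms (3/2)
3. 1224.49ms @ 3 + 174.927ms (3/7)
4. 1399.417ms @ 24/7 + 174.927ms (3/7)
5. 1574.344ms @ 27/7 + 174.927ms (3/7)
6. 1749.271ms @ 30/7 + 174.927ms (3/7)
7. 1924.198ms @ 33/7 + 174.927ms (3/7)
8. 2099.125ms @ 36/7 + 174.927ms (3/7)
9. 2274.052ms @ 39/7 + 174.927ms (3/7)

note 4 onset = 24/7b = 1399.417ms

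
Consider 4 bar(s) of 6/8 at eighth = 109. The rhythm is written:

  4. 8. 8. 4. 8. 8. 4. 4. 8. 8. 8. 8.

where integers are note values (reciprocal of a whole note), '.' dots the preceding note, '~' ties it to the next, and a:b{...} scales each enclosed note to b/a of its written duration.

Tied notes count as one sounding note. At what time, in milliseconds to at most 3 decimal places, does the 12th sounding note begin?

1. 0.0ms @ 0 + 1651.376ms (3)
2. 1651.376ms @ 3 + 825.688ms (3/2)
3. 2477.064ms @ 9/2 + 825.688ms (3/2)
4. 3302.752ms @ 6 + 1651.376ms (3)
5. 4954.128ms @ 9 + 825.688ms (3/2)
6. 5779.817ms @ 21/2 + 825.688ms (3/2)
7. 6605.505ms @ 12 + 1651.376ms (3)
8. 8256.881ms @ 15 + 1651.376ms (3)
9. 9908.257ms @ 18 + 825.688ms (3/2)
10. 10733.945ms @ 39/2 + 825.688ms (3/2)
11. 11559.633ms @ 21 + 825.688ms (3/2)
12. 12385.321ms @ 45/2 + 825.688ms (3/2)

note 12 onset = 45/2b = 12385.321ms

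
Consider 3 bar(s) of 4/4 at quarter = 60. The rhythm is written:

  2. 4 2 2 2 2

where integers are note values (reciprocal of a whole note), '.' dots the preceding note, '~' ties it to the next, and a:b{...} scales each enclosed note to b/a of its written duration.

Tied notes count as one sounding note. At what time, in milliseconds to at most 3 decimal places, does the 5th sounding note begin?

1. 0.0ms @ 0 + 3000.0ms (3)
2. 3000.0ms @ 3 + 1000.0ms (1)
3. 4000.0ms @ 4 + 2000.0ms (2)
4. 6000.0ms @ 6 + 2000.0ms (2)
5. 8000.0ms @ 8 + 2000.0ms (2)
6. 10000.0ms @ 10 + 2000.0ms (2)

note 5 onset = 8b = 8000.0ms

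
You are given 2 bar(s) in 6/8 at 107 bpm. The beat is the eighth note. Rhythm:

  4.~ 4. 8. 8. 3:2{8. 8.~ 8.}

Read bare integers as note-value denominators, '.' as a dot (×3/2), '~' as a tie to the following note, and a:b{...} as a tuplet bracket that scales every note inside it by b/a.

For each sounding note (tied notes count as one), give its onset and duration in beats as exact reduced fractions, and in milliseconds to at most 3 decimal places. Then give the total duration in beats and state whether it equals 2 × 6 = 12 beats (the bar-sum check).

1) 0.0ms=0b +3364.486ms=6b
2) 3364.486ms=6b +841.121ms=3/2b
3) 4205.607ms=15/2b +841.121ms=3/2b
4) 5046.729ms=9b +560.748ms=1b
5) 5607.477ms=10b +1121.495ms=2b
Σ=12b of 12 (107bpm 6/8) — PASS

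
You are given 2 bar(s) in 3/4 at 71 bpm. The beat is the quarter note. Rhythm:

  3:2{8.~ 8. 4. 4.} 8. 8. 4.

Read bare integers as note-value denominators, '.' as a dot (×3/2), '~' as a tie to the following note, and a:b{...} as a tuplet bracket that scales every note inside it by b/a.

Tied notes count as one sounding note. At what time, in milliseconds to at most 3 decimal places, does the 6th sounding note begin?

note 6 onset = 9/2b = 3802.817ms

1. 0.0ms @ 0 + 845.07ms (1)
2. 845.07ms @ 1 + 845.07ms (1)
3. 1690.141ms @ 2 + 845.07ms (1)
4. 2535.211ms @ 3 + 633.803ms (3/4)
5. 3169.014ms @ 15/4 + 633.803ms (3/4)
6. 3802.817ms @ 9/2 + 1267.606ms (3/2)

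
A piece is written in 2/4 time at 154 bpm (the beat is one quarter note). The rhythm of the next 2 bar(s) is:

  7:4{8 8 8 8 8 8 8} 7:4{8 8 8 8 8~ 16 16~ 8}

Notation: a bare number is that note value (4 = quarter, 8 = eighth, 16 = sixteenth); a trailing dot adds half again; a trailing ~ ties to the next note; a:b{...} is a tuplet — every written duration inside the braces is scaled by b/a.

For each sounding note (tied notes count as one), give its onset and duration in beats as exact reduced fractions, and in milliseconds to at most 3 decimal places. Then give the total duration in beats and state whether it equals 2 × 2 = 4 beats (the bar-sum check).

1) 0.0ms=0b +111.317ms=2/7b
2) 111.317ms=2/7b +111.317ms=2/7b
3) 222.635ms=4/7b +111.317ms=2/7b
4) 333.952ms=6/7b +111.317ms=2/7b
5) 445.269ms=8/7b +111.317ms=2/7b
6) 556.586ms=10/7b +111.317ms=2/7b
7) 667.904ms=12/7b +111.317ms=2/7b
8) 779.221ms=2b +111.317ms=2/7b
9) 890.538ms=16/7b +111.317ms=2/7b
10) 1001.855ms=18/7b +111.317ms=2/7b
11) 1113.173ms=20/7b +111.317ms=2/7b
12) 1224.49ms=22/7b +166.976ms=3/7b
13) 1391.466ms=25/7b +166.976ms=3/7b
Σ=4b of 4 (154bpm 2/4) — PASS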